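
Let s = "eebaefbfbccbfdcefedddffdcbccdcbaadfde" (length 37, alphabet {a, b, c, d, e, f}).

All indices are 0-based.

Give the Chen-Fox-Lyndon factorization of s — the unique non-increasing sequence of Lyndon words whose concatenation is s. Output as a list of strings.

emit factor 1: 'e' (i=0, period=1)
emit factor 2: 'e' (i=1, period=1)
emit factor 3: 'b' (i=2, period=1)
emit factor 4: 'aefbfbccbfdcefedddffdcbccdcb' (i=3, period=28)
emit factor 5: 'aadfde' (i=31, period=6)

["e", "e", "b", "aefbfbccbfdcefedddffdcbccdcb", "aadfde"]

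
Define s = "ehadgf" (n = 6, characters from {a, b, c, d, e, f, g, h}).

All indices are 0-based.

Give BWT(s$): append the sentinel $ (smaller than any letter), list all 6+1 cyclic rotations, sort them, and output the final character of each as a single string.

fha$gde

rank  rotation last
    0  $ehadgf  f
    1  adgf$eh  h
    2  dgf$eha  a
    3  ehadgf$  $
    4  f$ehadg  g
    5  gf$ehad  d
    6  hadgf$e  e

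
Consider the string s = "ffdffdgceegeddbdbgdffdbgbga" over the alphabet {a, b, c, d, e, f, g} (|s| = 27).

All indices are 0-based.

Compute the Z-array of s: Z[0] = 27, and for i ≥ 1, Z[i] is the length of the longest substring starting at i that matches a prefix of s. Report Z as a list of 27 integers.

[27, 1, 0, 3, 1, 0, 0, 0, 0, 0, 0, 0, 0, 0, 0, 0, 0, 0, 0, 3, 1, 0, 0, 0, 0, 0, 0]

Z[0]=27
i=1: i≥r, start 0; Z[1]=1 extend→box=[1,2)
i=2: i≥r, start 0; Z[2]=0
i=3: i≥r, start 0; Z[3]=3 extend→box=[3,6)
i=4: min(r-i=2, Z[1]=1)=1; Z[4]=1
i=5: min(r-i=1, Z[2]=0)=0; Z[5]=0
i=6: i≥r, start 0; Z[6]=0
i=7: i≥r, start 0; Z[7]=0
i=8: i≥r, start 0; Z[8]=0
i=9: i≥r, start 0; Z[9]=0
i=10: i≥r, start 0; Z[10]=0
i=11: i≥r, start 0; Z[11]=0
i=12: i≥r, start 0; Z[12]=0
i=13: i≥r, start 0; Z[13]=0
i=14: i≥r, start 0; Z[14]=0
i=15: i≥r, start 0; Z[15]=0
i=16: i≥r, start 0; Z[16]=0
i=17: i≥r, start 0; Z[17]=0
i=18: i≥r, start 0; Z[18]=0
i=19: i≥r, start 0; Z[19]=3 extend→box=[19,22)
i=20: min(r-i=2, Z[1]=1)=1; Z[20]=1
i=21: min(r-i=1, Z[2]=0)=0; Z[21]=0
i=22: i≥r, start 0; Z[22]=0
i=23: i≥r, start 0; Z[23]=0
i=24: i≥r, start 0; Z[24]=0
i=25: i≥r, start 0; Z[25]=0
i=26: i≥r, start 0; Z[26]=0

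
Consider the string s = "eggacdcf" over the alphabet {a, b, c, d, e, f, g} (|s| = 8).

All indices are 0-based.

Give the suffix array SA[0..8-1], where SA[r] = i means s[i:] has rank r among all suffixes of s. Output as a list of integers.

rank | idx | suffix
   0 |   3 | acdcf
   1 |   4 | cdcf
   2 |   6 | cf
   3 |   5 | dcf
   4 |   0 | eggacdcf
   5 |   7 | f
   6 |   2 | gacdcf
   7 |   1 | ggacdcf

[3, 4, 6, 5, 0, 7, 2, 1]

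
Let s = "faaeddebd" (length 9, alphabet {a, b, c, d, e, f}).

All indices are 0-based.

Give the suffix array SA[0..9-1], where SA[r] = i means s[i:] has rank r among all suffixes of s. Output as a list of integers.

[1, 2, 7, 8, 4, 5, 6, 3, 0]

sorted suffixes:
  #0 SA[0]=1  'aaeddebd'
  #1 SA[1]=2  'aeddebd'
  #2 SA[2]=7  'bd'
  #3 SA[3]=8  'd'
  #4 SA[4]=4  'ddebd'
  #5 SA[5]=5  'debd'
  #6 SA[6]=6  'ebd'
  #7 SA[7]=3  'eddebd'
  #8 SA[8]=0  'faaeddebd'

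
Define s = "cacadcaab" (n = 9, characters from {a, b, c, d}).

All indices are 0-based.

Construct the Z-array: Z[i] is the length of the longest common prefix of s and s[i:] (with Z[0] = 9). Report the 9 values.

Z[0]=9
i=1: outside box; Z[1]=0
i=2: outside box; Z[2]=2 scan→box=[2,4)
i=3: min(r-i=1, Z[1]=0)=0; Z[3]=0
i=4: outside box; Z[4]=0
i=5: outside box; Z[5]=2 scan→box=[5,7)
i=6: min(r-i=1, Z[1]=0)=0; Z[6]=0
i=7: outside box; Z[7]=0
i=8: outside box; Z[8]=0

[9, 0, 2, 0, 0, 2, 0, 0, 0]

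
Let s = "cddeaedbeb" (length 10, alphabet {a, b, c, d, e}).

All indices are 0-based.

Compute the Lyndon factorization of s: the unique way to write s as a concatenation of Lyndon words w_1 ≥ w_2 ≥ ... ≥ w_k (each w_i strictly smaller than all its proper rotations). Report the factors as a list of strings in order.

["cdde", "aedbeb"]

emit factor 1: 'cdde' (i=0, period=4)
emit factor 2: 'aedbeb' (i=4, period=6)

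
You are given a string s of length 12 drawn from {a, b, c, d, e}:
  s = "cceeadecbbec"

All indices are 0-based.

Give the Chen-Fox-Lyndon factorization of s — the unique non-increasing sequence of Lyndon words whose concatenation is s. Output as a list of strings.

emit factor 1: 'ccee' (i=0, period=4)
emit factor 2: 'adecbbec' (i=4, period=8)

["ccee", "adecbbec"]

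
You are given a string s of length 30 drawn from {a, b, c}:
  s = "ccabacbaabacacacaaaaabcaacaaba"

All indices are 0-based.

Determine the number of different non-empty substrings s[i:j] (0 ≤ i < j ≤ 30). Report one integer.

sorted suffixes:
  #0 SA[0]=29  'a'
  #1 SA[1]=16  'aaaaabcaacaaba'
  #2 SA[2]=17  'aaaabcaacaaba'
  #3 SA[3]=18  'aaabcaacaaba'
  #4 SA[4]=26  'aaba'
  #5 SA[5]=7  'aabacacacaaaaabcaacaaba'
  #6 SA[6]=19  'aabcaacaaba'
  #7 SA[7]=23  'aacaaba'
  #8 SA[8]=27  'aba'
  #9 SA[9]=8  'abacacacaaaaabcaacaaba'
  #10 SA[10]=2  'abacbaabacacacaaaaabcaacaaba'
  #11 SA[11]=20  'abcaacaaba'
  #12 SA[12]=14  'acaaaaabcaacaaba'
  #13 SA[13]=24  'acaaba'
  #14 SA[14]=12  'acacaaaaabcaacaaba'
  #15 SA[15]=10  'acacacaaaaabcaacaaba'
  #16 SA[16]=4  'acbaabacacacaaaaabcaacaaba'
  #17 SA[17]=28  'ba'
  #18 SA[18]=6  'baabacacacaaaaabcaacaaba'
  #19 SA[19]=9  'bacacacaaaaabcaacaaba'
  #20 SA[20]=3  'bacbaabacacacaaaaabcaacaaba'
  #21 SA[21]=21  'bcaacaaba'
  #22 SA[22]=15  'caaaaabcaacaaba'
  #23 SA[23]=25  'caaba'
  #24 SA[24]=22  'caacaaba'
  #25 SA[25]=1  'cabacbaabacacacaaaaabcaacaaba'
  #26 SA[26]=13  'cacaaaaabcaacaaba'
  #27 SA[27]=11  'cacacaaaaabcaacaaba'
  #28 SA[28]=5  'cbaabacacacaaaaabcaacaaba'
  #29 SA[29]=0  'ccabacbaabacacacaaaaabcaacaaba'

SA = [29, 16, 17, 18, 26, 7, 19, 23, 27, 8, 2, 20, 14, 24, 12, 10, 4, 28, 6, 9, 3, 21, 15, 25, 22, 1, 13, 11, 5, 0]
i: (SA[i-1],SA[i]) lcp shared
  1: (29,16) 1 'a'
  2: (16,17) 4 'aaaa'
  3: (17,18) 3 'aaa'
  4: (18,26) 2 'aa'
  5: (26,7) 4 'aaba'
  6: (7,19) 3 'aab'
  7: (19,23) 2 'aa'
  8: (23,27) 1 'a'
  9: (27,8) 3 'aba'
  10: (8,2) 4 'abac'
  11: (2,20) 2 'ab'
  12: (20,14) 1 'a'
  13: (14,24) 4 'acaa'
  14: (24,12) 3 'aca'
  15: (12,10) 5 'acaca'
  16: (10,4) 2 'ac'
  17: (4,28) 0 ''
  18: (28,6) 2 'ba'
  19: (6,9) 2 'ba'
  20: (9,3) 3 'bac'
  21: (3,21) 1 'b'
  22: (21,15) 0 ''
  23: (15,25) 3 'caa'
  24: (25,22) 3 'caa'
  25: (22,1) 2 'ca'
  26: (1,13) 2 'ca'
  27: (13,11) 4 'caca'
  28: (11,5) 1 'c'
  29: (5,0) 1 'c'

n(n+1)/2 = 30·31/2 = 465
Σ LCP = 0 + 1 + 4 + 3 + 2 + 4 + 3 + 2 + 1 + 3 + 4 + 2 + 1 + 4 + 3 + 5 + 2 + 0 + 2 + 2 + 3 + 1 + 0 + 3 + 3 + 2 + 2 + 4 + 1 + 1 = 68
distinct = 465 − 68 = 397

397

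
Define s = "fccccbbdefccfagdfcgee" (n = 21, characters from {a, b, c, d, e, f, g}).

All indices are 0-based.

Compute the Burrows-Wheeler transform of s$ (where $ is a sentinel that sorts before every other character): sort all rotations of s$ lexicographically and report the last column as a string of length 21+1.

efcbcccffcfbgegdc$edac

rank  rotation                last
    0  $fccccbbdefccfagdfcgee  e
    1  agdfcgee$fccccbbdefccf  f
    2  bbdefccfagdfcgee$fcccc  c
    3  bdefccfagdfcgee$fccccb  b
    4  cbbdefccfagdfcgee$fccc  c
    5  ccbbdefccfagdfcgee$fcc  c
    6  cccbbdefccfagdfcgee$fc  c
    7  ccccbbdefccfagdfcgee$f  f
    8  ccfagdfcgee$fccccbbdef  f
    9  cfagdfcgee$fccccbbdefc  c
   10  cgee$fccccbbdefccfagdf  f
   11  defccfagdfcgee$fccccbb  b
   12  dfcgee$fccccbbdefccfag  g
   13  e$fccccbbdefccfagdfcge  e
   14  ee$fccccbbdefccfagdfcg  g
   15  efccfagdfcgee$fccccbbd  d
   16  fagdfcgee$fccccbbdefcc  c
   17  fccccbbdefccfagdfcgee$  $
   18  fccfagdfcgee$fccccbbde  e
   19  fcgee$fccccbbdefccfagd  d
   20  gdfcgee$fccccbbdefccfa  a
   21  gee$fccccbbdefccfagdfc  c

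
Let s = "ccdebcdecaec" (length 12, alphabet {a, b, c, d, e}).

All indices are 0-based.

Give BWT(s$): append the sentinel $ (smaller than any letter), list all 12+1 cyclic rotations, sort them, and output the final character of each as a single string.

cceee$cbccdad

rank  rotation       last
    0  $ccdebcdecaec  c
    1  aec$ccdebcdec  c
    2  bcdecaec$ccde  e
    3  c$ccdebcdecae  e
    4  caec$ccdebcde  e
    5  ccdebcdecaec$  $
    6  cdebcdecaec$c  c
    7  cdecaec$ccdeb  b
    8  debcdecaec$cc  c
    9  decaec$ccdebc  c
   10  ebcdecaec$ccd  d
   11  ec$ccdebcdeca  a
   12  ecaec$ccdebcd  d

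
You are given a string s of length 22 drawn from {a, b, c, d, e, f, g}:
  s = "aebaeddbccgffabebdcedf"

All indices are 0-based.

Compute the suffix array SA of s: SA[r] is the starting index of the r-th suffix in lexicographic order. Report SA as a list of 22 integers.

rank | idx | suffix
   0 |  13 | abebdcedf
   1 |   0 | aebaeddbccgffabebdcedf
   2 |   3 | aeddbccgffabebdcedf
   3 |   2 | baeddbccgffabebdcedf
   4 |   7 | bccgffabebdcedf
   5 |  16 | bdcedf
   6 |  14 | bebdcedf
   7 |   8 | ccgffabebdcedf
   8 |  18 | cedf
   9 |   9 | cgffabebdcedf
  10 |   6 | dbccgffabebdcedf
  11 |  17 | dcedf
  12 |   5 | ddbccgffabebdcedf
  13 |  20 | df
  14 |   1 | ebaeddbccgffabebdcedf
  15 |  15 | ebdcedf
  16 |   4 | eddbccgffabebdcedf
  17 |  19 | edf
  18 |  21 | f
  19 |  12 | fabebdcedf
  20 |  11 | ffabebdcedf
  21 |  10 | gffabebdcedf

[13, 0, 3, 2, 7, 16, 14, 8, 18, 9, 6, 17, 5, 20, 1, 15, 4, 19, 21, 12, 11, 10]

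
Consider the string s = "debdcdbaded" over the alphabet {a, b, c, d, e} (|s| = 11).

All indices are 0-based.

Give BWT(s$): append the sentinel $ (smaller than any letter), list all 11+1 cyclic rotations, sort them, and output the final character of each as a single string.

dbdedecb$add

rank  rotation      last
    0  $debdcdbaded  d
    1  aded$debdcdb  b
    2  baded$debdcd  d
    3  bdcdbaded$de  e
    4  cdbaded$debd  d
    5  d$debdcdbade  e
    6  dbaded$debdc  c
    7  dcdbaded$deb  b
    8  debdcdbaded$  $
    9  ded$debdcdba  a
   10  ebdcdbaded$d  d
   11  ed$debdcdbad  d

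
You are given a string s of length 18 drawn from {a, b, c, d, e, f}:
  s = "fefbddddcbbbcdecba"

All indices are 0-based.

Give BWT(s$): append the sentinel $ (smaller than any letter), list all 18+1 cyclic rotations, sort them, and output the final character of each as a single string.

abccbbfedbdddbcdfe$

rank  rotation             last
    0  $fefbddddcbbbcdecba  a
    1  a$fefbddddcbbbcdecb  b
    2  ba$fefbddddcbbbcdec  c
    3  bbbcdecba$fefbddddc  c
    4  bbcdecba$fefbddddcb  b
    5  bcdecba$fefbddddcbb  b
    6  bddddcbbbcdecba$fef  f
    7  cba$fefbddddcbbbcde  e
    8  cbbbcdecba$fefbdddd  d
    9  cdecba$fefbddddcbbb  b
   10  dcbbbcdecba$fefbddd  d
   11  ddcbbbcdecba$fefbdd  d
   12  dddcbbbcdecba$fefbd  d
   13  ddddcbbbcdecba$fefb  b
   14  decba$fefbddddcbbbc  c
   15  ecba$fefbddddcbbbcd  d
   16  efbddddcbbbcdecba$f  f
   17  fbddddcbbbcdecba$fe  e
   18  fefbddddcbbbcdecba$  $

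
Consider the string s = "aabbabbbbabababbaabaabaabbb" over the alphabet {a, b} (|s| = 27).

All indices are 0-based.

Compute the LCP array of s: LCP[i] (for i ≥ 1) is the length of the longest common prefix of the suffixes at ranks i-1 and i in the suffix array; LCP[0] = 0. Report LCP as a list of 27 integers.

[0, 6, 3, 4, 1, 5, 3, 4, 2, 4, 3, 4, 0, 1, 7, 4, 2, 5, 3, 4, 1, 2, 3, 4, 2, 3, 3]

sorted suffixes:
  #0 SA[0]=16  'aabaabaabbb'
  #1 SA[1]=19  'aabaabbb'
  #2 SA[2]=0  'aabbabbbbabababbaabaabaabbb'
  #3 SA[3]=22  'aabbb'
  #4 SA[4]=17  'abaabaabbb'
  #5 SA[5]=20  'abaabbb'
  #6 SA[6]=9  'abababbaabaabaabbb'
  #7 SA[7]=11  'ababbaabaabaabbb'
  #8 SA[8]=13  'abbaabaabaabbb'
  #9 SA[9]=1  'abbabbbbabababbaabaabaabbb'
  #10 SA[10]=23  'abbb'
  #11 SA[11]=4  'abbbbabababbaabaabaabbb'
  #12 SA[12]=26  'b'
  #13 SA[13]=15  'baabaabaabbb'
  #14 SA[14]=18  'baabaabbb'
  #15 SA[15]=21  'baabbb'
  #16 SA[16]=8  'babababbaabaabaabbb'
  #17 SA[17]=10  'bababbaabaabaabbb'
  #18 SA[18]=12  'babbaabaabaabbb'
  #19 SA[19]=3  'babbbbabababbaabaabaabbb'
  #20 SA[20]=25  'bb'
  #21 SA[21]=14  'bbaabaabaabbb'
  #22 SA[22]=7  'bbabababbaabaabaabbb'
  #23 SA[23]=2  'bbabbbbabababbaabaabaabbb'
  #24 SA[24]=24  'bbb'
  #25 SA[25]=6  'bbbabababbaabaabaabbb'
  #26 SA[26]=5  'bbbbabababbaabaabaabbb'

SA = [16, 19, 0, 22, 17, 20, 9, 11, 13, 1, 23, 4, 26, 15, 18, 21, 8, 10, 12, 3, 25, 14, 7, 2, 24, 6, 5]
i: (SA[i-1],SA[i]) lcp shared
  1: (16,19) 6 'aabaab'
  2: (19,0) 3 'aab'
  3: (0,22) 4 'aabb'
  4: (22,17) 1 'a'
  5: (17,20) 5 'abaab'
  6: (20,9) 3 'aba'
  7: (9,11) 4 'abab'
  8: (11,13) 2 'ab'
  9: (13,1) 4 'abba'
  10: (1,23) 3 'abb'
  11: (23,4) 4 'abbb'
  12: (4,26) 0 ''
  13: (26,15) 1 'b'
  14: (15,18) 7 'baabaab'
  15: (18,21) 4 'baab'
  16: (21,8) 2 'ba'
  17: (8,10) 5 'babab'
  18: (10,12) 3 'bab'
  19: (12,3) 4 'babb'
  20: (3,25) 1 'b'
  21: (25,14) 2 'bb'
  22: (14,7) 3 'bba'
  23: (7,2) 4 'bbab'
  24: (2,24) 2 'bb'
  25: (24,6) 3 'bbb'
  26: (6,5) 3 'bbb'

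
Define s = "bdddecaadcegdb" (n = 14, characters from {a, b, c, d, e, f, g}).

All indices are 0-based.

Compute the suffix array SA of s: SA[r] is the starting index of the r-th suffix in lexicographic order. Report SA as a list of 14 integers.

[6, 7, 13, 0, 5, 9, 12, 8, 1, 2, 3, 4, 10, 11]

rank→(start, suffix):
  0 → (6, 'aadcegdb')
  1 → (7, 'adcegdb')
  2 → (13, 'b')
  3 → (0, 'bdddecaadcegdb')
  4 → (5, 'caadcegdb')
  5 → (9, 'cegdb')
  6 → (12, 'db')
  7 → (8, 'dcegdb')
  8 → (1, 'dddecaadcegdb')
  9 → (2, 'ddecaadcegdb')
  10 → (3, 'decaadcegdb')
  11 → (4, 'ecaadcegdb')
  12 → (10, 'egdb')
  13 → (11, 'gdb')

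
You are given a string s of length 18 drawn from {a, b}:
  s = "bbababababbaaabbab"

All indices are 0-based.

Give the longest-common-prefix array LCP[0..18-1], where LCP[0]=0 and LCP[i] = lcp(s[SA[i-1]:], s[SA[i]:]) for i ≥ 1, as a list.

rank→(start, suffix):
  0 → (11, 'aaabbab')
  1 → (12, 'aabbab')
  2 → (16, 'ab')
  3 → (2, 'ababababbaaabbab')
  4 → (4, 'abababbaaabbab')
  5 → (6, 'ababbaaabbab')
  6 → (8, 'abbaaabbab')
  7 → (13, 'abbab')
  8 → (17, 'b')
  9 → (10, 'baaabbab')
  10 → (15, 'bab')
  11 → (1, 'bababababbaaabbab')
  12 → (3, 'babababbaaabbab')
  13 → (5, 'bababbaaabbab')
  14 → (7, 'babbaaabbab')
  15 → (9, 'bbaaabbab')
  16 → (14, 'bbab')
  17 → (0, 'bbababababbaaabbab')

SA = [11, 12, 16, 2, 4, 6, 8, 13, 17, 10, 15, 1, 3, 5, 7, 9, 14, 0]
rank  pair      lcp
   1  s[11:],s[12:]  2  'aa'
   2  s[12:],s[16:]  1  'a'
   3  s[16:],s[2:]  2  'ab'
   4  s[2:],s[4:]  6  'ababab'
   5  s[4:],s[6:]  4  'abab'
   6  s[6:],s[8:]  2  'ab'
   7  s[8:],s[13:]  4  'abba'
   8  s[13:],s[17:]  0  ''
   9  s[17:],s[10:]  1  'b'
  10  s[10:],s[15:]  2  'ba'
  11  s[15:],s[1:]  3  'bab'
  12  s[1:],s[3:]  7  'bababab'
  13  s[3:],s[5:]  5  'babab'
  14  s[5:],s[7:]  3  'bab'
  15  s[7:],s[9:]  1  'b'
  16  s[9:],s[14:]  3  'bba'
  17  s[14:],s[0:]  4  'bbab'

[0, 2, 1, 2, 6, 4, 2, 4, 0, 1, 2, 3, 7, 5, 3, 1, 3, 4]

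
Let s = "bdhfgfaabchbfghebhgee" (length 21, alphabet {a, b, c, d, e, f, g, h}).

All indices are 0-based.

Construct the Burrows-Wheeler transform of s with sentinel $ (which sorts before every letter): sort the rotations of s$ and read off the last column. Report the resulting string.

rank  rotation                last
    0  $bdhfgfaabchbfghebhgee  e
    1  aabchbfghebhgee$bdhfgf  f
    2  abchbfghebhgee$bdhfgfa  a
    3  bchbfghebhgee$bdhfgfaa  a
    4  bdhfgfaabchbfghebhgee$  $
    5  bfghebhgee$bdhfgfaabch  h
    6  bhgee$bdhfgfaabchbfghe  e
    7  chbfghebhgee$bdhfgfaab  b
    8  dhfgfaabchbfghebhgee$b  b
    9  e$bdhfgfaabchbfghebhge  e
   10  ebhgee$bdhfgfaabchbfgh  h
   11  ee$bdhfgfaabchbfghebhg  g
   12  faabchbfghebhgee$bdhfg  g
   13  fgfaabchbfghebhgee$bdh  h
   14  fghebhgee$bdhfgfaabchb  b
   15  gee$bdhfgfaabchbfghebh  h
   16  gfaabchbfghebhgee$bdhf  f
   17  ghebhgee$bdhfgfaabchbf  f
   18  hbfghebhgee$bdhfgfaabc  c
   19  hebhgee$bdhfgfaabchbfg  g
   20  hfgfaabchbfghebhgee$bd  d
   21  hgee$bdhfgfaabchbfgheb  b

efaa$hebbehgghbhffcgdb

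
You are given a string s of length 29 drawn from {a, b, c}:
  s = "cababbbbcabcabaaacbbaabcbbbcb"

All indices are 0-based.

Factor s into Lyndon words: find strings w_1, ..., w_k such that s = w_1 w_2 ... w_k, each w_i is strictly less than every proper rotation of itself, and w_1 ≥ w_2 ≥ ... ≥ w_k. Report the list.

emit factor 1: 'c' (i=0, period=1)
emit factor 2: 'ababbbbcabc' (i=1, period=11)
emit factor 3: 'ab' (i=12, period=2)
emit factor 4: 'aaacbbaabcbbbcb' (i=14, period=15)

["c", "ababbbbcabc", "ab", "aaacbbaabcbbbcb"]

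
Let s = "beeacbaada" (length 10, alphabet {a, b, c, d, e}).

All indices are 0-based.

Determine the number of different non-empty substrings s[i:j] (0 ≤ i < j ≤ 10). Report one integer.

rank | idx | suffix
   0 |   9 | a
   1 |   6 | aada
   2 |   3 | acbaada
   3 |   7 | ada
   4 |   5 | baada
   5 |   0 | beeacbaada
   6 |   4 | cbaada
   7 |   8 | da
   8 |   2 | eacbaada
   9 |   1 | eeacbaada

SA = [9, 6, 3, 7, 5, 0, 4, 8, 2, 1]
i: (SA[i-1],SA[i]) lcp shared
  1: (9,6) 1 'a'
  2: (6,3) 1 'a'
  3: (3,7) 1 'a'
  4: (7,5) 0 ''
  5: (5,0) 1 'b'
  6: (0,4) 0 ''
  7: (4,8) 0 ''
  8: (8,2) 0 ''
  9: (2,1) 1 'e'

n(n+1)/2 = 10·11/2 = 55
Σ LCP = 0 + 1 + 1 + 1 + 0 + 1 + 0 + 0 + 0 + 1 = 5
distinct = 55 − 5 = 50

50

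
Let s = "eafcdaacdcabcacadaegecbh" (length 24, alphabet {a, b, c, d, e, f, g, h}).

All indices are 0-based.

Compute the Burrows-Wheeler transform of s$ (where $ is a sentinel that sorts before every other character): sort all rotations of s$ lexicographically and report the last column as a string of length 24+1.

hdccacdeacdbaefacac$gaaeb

rank  rotation                   last
    0  $eafcdaacdcabcacadaegecbh  h
    1  aacdcabcacadaegecbh$eafcd  d
    2  abcacadaegecbh$eafcdaacdc  c
    3  acadaegecbh$eafcdaacdcabc  c
    4  acdcabcacadaegecbh$eafcda  a
    5  adaegecbh$eafcdaacdcabcac  c
    6  aegecbh$eafcdaacdcabcacad  d
    7  afcdaacdcabcacadaegecbh$e  e
    8  bcacadaegecbh$eafcdaacdca  a
    9  bh$eafcdaacdcabcacadaegec  c
   10  cabcacadaegecbh$eafcdaacd  d
   11  cacadaegecbh$eafcdaacdcab  b
   12  cadaegecbh$eafcdaacdcabca  a
   13  cbh$eafcdaacdcabcacadaege  e
   14  cdaacdcabcacadaegecbh$eaf  f
   15  cdcabcacadaegecbh$eafcdaa  a
   16  daacdcabcacadaegecbh$eafc  c
   17  daegecbh$eafcdaacdcabcaca  a
   18  dcabcacadaegecbh$eafcdaac  c
   19  eafcdaacdcabcacadaegecbh$  $
   20  ecbh$eafcdaacdcabcacadaeg  g
   21  egecbh$eafcdaacdcabcacada  a
   22  fcdaacdcabcacadaegecbh$ea  a
   23  gecbh$eafcdaacdcabcacadae  e
   24  h$eafcdaacdcabcacadaegecb  b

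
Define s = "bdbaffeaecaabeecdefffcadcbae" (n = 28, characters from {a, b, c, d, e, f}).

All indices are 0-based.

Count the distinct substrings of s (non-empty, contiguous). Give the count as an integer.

rank→(start, suffix):
  0 → (10, 'aabeecdefffcadcbae')
  1 → (11, 'abeecdefffcadcbae')
  2 → (22, 'adcbae')
  3 → (26, 'ae')
  4 → (7, 'aecaabeecdefffcadcbae')
  5 → (3, 'affeaecaabeecdefffcadcbae')
  6 → (25, 'bae')
  7 → (2, 'baffeaecaabeecdefffcadcbae')
  8 → (0, 'bdbaffeaecaabeecdefffcadcbae')
  9 → (12, 'beecdefffcadcbae')
  10 → (9, 'caabeecdefffcadcbae')
  11 → (21, 'cadcbae')
  12 → (24, 'cbae')
  13 → (15, 'cdefffcadcbae')
  14 → (1, 'dbaffeaecaabeecdefffcadcbae')
  15 → (23, 'dcbae')
  16 → (16, 'defffcadcbae')
  17 → (27, 'e')
  18 → (6, 'eaecaabeecdefffcadcbae')
  19 → (8, 'ecaabeecdefffcadcbae')
  20 → (14, 'ecdefffcadcbae')
  21 → (13, 'eecdefffcadcbae')
  22 → (17, 'efffcadcbae')
  23 → (20, 'fcadcbae')
  24 → (5, 'feaecaabeecdefffcadcbae')
  25 → (19, 'ffcadcbae')
  26 → (4, 'ffeaecaabeecdefffcadcbae')
  27 → (18, 'fffcadcbae')

SA = [10, 11, 22, 26, 7, 3, 25, 2, 0, 12, 9, 21, 24, 15, 1, 23, 16, 27, 6, 8, 14, 13, 17, 20, 5, 19, 4, 18]
i: (SA[i-1],SA[i]) lcp shared
  1: (10,11) 1 'a'
  2: (11,22) 1 'a'
  3: (22,26) 1 'a'
  4: (26,7) 2 'ae'
  5: (7,3) 1 'a'
  6: (3,25) 0 ''
  7: (25,2) 2 'ba'
  8: (2,0) 1 'b'
  9: (0,12) 1 'b'
  10: (12,9) 0 ''
  11: (9,21) 2 'ca'
  12: (21,24) 1 'c'
  13: (24,15) 1 'c'
  14: (15,1) 0 ''
  15: (1,23) 1 'd'
  16: (23,16) 1 'd'
  17: (16,27) 0 ''
  18: (27,6) 1 'e'
  19: (6,8) 1 'e'
  20: (8,14) 2 'ec'
  21: (14,13) 1 'e'
  22: (13,17) 1 'e'
  23: (17,20) 0 ''
  24: (20,5) 1 'f'
  25: (5,19) 1 'f'
  26: (19,4) 2 'ff'
  27: (4,18) 2 'ff'

n(n+1)/2 = 28·29/2 = 406
Σ LCP = 0 + 1 + 1 + 1 + 2 + 1 + 0 + 2 + 1 + 1 + 0 + 2 + 1 + 1 + 0 + 1 + 1 + 0 + 1 + 1 + 2 + 1 + 1 + 0 + 1 + 1 + 2 + 2 = 28
distinct = 406 − 28 = 378

378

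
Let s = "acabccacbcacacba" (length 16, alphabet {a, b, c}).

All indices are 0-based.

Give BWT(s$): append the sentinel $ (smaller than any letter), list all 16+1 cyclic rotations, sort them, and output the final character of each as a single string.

abc$cccccaabacaab

rank  rotation           last
    0  $acabccacbcacacba  a
    1  a$acabccacbcacacb  b
    2  abccacbcacacba$ac  c
    3  acabccacbcacacba$  $
    4  acacba$acabccacbc  c
    5  acba$acabccacbcac  c
    6  acbcacacba$acabcc  c
    7  ba$acabccacbcacac  c
    8  bcacacba$acabccac  c
    9  bccacbcacacba$aca  a
   10  cabccacbcacacba$a  a
   11  cacacba$acabccacb  b
   12  cacba$acabccacbca  a
   13  cacbcacacba$acabc  c
   14  cba$acabccacbcaca  a
   15  cbcacacba$acabcca  a
   16  ccacbcacacba$acab  b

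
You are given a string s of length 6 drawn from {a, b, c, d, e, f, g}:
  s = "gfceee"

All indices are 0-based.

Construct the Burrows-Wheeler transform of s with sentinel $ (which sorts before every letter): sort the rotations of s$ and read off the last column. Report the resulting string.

rank  rotation last
    0  $gfceee  e
    1  ceee$gf  f
    2  e$gfcee  e
    3  ee$gfce  e
    4  eee$gfc  c
    5  fceee$g  g
    6  gfceee$  $

efeecg$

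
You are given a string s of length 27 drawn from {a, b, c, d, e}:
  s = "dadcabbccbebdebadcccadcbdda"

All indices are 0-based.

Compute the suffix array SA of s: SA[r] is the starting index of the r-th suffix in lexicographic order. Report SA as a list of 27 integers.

sorted suffixes:
  #0 SA[0]=26  'a'
  #1 SA[1]=4  'abbccbebdebadcccadcbdda'
  #2 SA[2]=1  'adcabbccbebdebadcccadcbdda'
  #3 SA[3]=20  'adcbdda'
  #4 SA[4]=15  'adcccadcbdda'
  #5 SA[5]=14  'badcccadcbdda'
  #6 SA[6]=5  'bbccbebdebadcccadcbdda'
  #7 SA[7]=6  'bccbebdebadcccadcbdda'
  #8 SA[8]=23  'bdda'
  #9 SA[9]=11  'bdebadcccadcbdda'
  #10 SA[10]=9  'bebdebadcccadcbdda'
  #11 SA[11]=3  'cabbccbebdebadcccadcbdda'
  #12 SA[12]=19  'cadcbdda'
  #13 SA[13]=22  'cbdda'
  #14 SA[14]=8  'cbebdebadcccadcbdda'
  #15 SA[15]=18  'ccadcbdda'
  #16 SA[16]=7  'ccbebdebadcccadcbdda'
  #17 SA[17]=17  'cccadcbdda'
  #18 SA[18]=25  'da'
  #19 SA[19]=0  'dadcabbccbebdebadcccadcbdda'
  #20 SA[20]=2  'dcabbccbebdebadcccadcbdda'
  #21 SA[21]=21  'dcbdda'
  #22 SA[22]=16  'dcccadcbdda'
  #23 SA[23]=24  'dda'
  #24 SA[24]=12  'debadcccadcbdda'
  #25 SA[25]=13  'ebadcccadcbdda'
  #26 SA[26]=10  'ebdebadcccadcbdda'

[26, 4, 1, 20, 15, 14, 5, 6, 23, 11, 9, 3, 19, 22, 8, 18, 7, 17, 25, 0, 2, 21, 16, 24, 12, 13, 10]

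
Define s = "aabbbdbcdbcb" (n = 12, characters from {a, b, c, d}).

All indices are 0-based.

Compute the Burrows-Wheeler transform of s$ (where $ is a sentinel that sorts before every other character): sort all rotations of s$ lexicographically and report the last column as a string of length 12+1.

rank  rotation       last
    0  $aabbbdbcdbcb  b
    1  aabbbdbcdbcb$  $
    2  abbbdbcdbcb$a  a
    3  b$aabbbdbcdbc  c
    4  bbbdbcdbcb$aa  a
    5  bbdbcdbcb$aab  b
    6  bcb$aabbbdbcd  d
    7  bcdbcb$aabbbd  d
    8  bdbcdbcb$aabb  b
    9  cb$aabbbdbcdb  b
   10  cdbcb$aabbbdb  b
   11  dbcb$aabbbdbc  c
   12  dbcdbcb$aabbb  b

b$acabddbbbcb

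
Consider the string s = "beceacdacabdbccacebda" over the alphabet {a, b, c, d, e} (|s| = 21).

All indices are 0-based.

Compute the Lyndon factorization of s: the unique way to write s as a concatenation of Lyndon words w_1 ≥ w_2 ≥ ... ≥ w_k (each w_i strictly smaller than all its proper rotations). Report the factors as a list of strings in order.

["bece", "acd", "ac", "abdbccacebd", "a"]

emit factor 1: 'bece' (i=0, period=4)
emit factor 2: 'acd' (i=4, period=3)
emit factor 3: 'ac' (i=7, period=2)
emit factor 4: 'abdbccacebd' (i=9, period=11)
emit factor 5: 'a' (i=20, period=1)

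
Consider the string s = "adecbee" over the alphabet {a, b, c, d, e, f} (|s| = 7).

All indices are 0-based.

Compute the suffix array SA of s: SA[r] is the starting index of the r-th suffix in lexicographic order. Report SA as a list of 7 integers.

rank | idx | suffix
   0 |   0 | adecbee
   1 |   4 | bee
   2 |   3 | cbee
   3 |   1 | decbee
   4 |   6 | e
   5 |   2 | ecbee
   6 |   5 | ee

[0, 4, 3, 1, 6, 2, 5]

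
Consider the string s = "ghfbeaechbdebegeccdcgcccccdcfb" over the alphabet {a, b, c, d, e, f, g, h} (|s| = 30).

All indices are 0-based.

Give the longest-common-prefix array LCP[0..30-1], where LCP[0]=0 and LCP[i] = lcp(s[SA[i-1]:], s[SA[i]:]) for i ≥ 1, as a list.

sorted suffixes:
  #0 SA[0]=5  'aechbdebegeccdcgcccccdcfb'
  #1 SA[1]=29  'b'
  #2 SA[2]=9  'bdebegeccdcgcccccdcfb'
  #3 SA[3]=3  'beaechbdebegeccdcgcccccdcfb'
  #4 SA[4]=12  'begeccdcgcccccdcfb'
  #5 SA[5]=21  'cccccdcfb'
  #6 SA[6]=22  'ccccdcfb'
  #7 SA[7]=23  'cccdcfb'
  #8 SA[8]=24  'ccdcfb'
  #9 SA[9]=16  'ccdcgcccccdcfb'
  #10 SA[10]=25  'cdcfb'
  #11 SA[11]=17  'cdcgcccccdcfb'
  #12 SA[12]=27  'cfb'
  #13 SA[13]=19  'cgcccccdcfb'
  #14 SA[14]=7  'chbdebegeccdcgcccccdcfb'
  #15 SA[15]=26  'dcfb'
  #16 SA[16]=18  'dcgcccccdcfb'
  #17 SA[17]=10  'debegeccdcgcccccdcfb'
  #18 SA[18]=4  'eaechbdebegeccdcgcccccdcfb'
  #19 SA[19]=11  'ebegeccdcgcccccdcfb'
  #20 SA[20]=15  'eccdcgcccccdcfb'
  #21 SA[21]=6  'echbdebegeccdcgcccccdcfb'
  #22 SA[22]=13  'egeccdcgcccccdcfb'
  #23 SA[23]=28  'fb'
  #24 SA[24]=2  'fbeaechbdebegeccdcgcccccdcfb'
  #25 SA[25]=20  'gcccccdcfb'
  #26 SA[26]=14  'geccdcgcccccdcfb'
  #27 SA[27]=0  'ghfbeaechbdebegeccdcgcccccdcfb'
  #28 SA[28]=8  'hbdebegeccdcgcccccdcfb'
  #29 SA[29]=1  'hfbeaechbdebegeccdcgcccccdcfb'

SA = [5, 29, 9, 3, 12, 21, 22, 23, 24, 16, 25, 17, 27, 19, 7, 26, 18, 10, 4, 11, 15, 6, 13, 28, 2, 20, 14, 0, 8, 1]
i: (SA[i-1],SA[i]) lcp shared
  1: (5,29) 0 ''
  2: (29,9) 1 'b'
  3: (9,3) 1 'b'
  4: (3,12) 2 'be'
  5: (12,21) 0 ''
  6: (21,22) 4 'cccc'
  7: (22,23) 3 'ccc'
  8: (23,24) 2 'cc'
  9: (24,16) 4 'ccdc'
  10: (16,25) 1 'c'
  11: (25,17) 3 'cdc'
  12: (17,27) 1 'c'
  13: (27,19) 1 'c'
  14: (19,7) 1 'c'
  15: (7,26) 0 ''
  16: (26,18) 2 'dc'
  17: (18,10) 1 'd'
  18: (10,4) 0 ''
  19: (4,11) 1 'e'
  20: (11,15) 1 'e'
  21: (15,6) 2 'ec'
  22: (6,13) 1 'e'
  23: (13,28) 0 ''
  24: (28,2) 2 'fb'
  25: (2,20) 0 ''
  26: (20,14) 1 'g'
  27: (14,0) 1 'g'
  28: (0,8) 0 ''
  29: (8,1) 1 'h'

[0, 0, 1, 1, 2, 0, 4, 3, 2, 4, 1, 3, 1, 1, 1, 0, 2, 1, 0, 1, 1, 2, 1, 0, 2, 0, 1, 1, 0, 1]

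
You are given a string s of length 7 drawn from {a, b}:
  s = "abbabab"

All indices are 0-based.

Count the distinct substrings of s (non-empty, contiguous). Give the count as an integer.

19

rank | idx | suffix
   0 |   5 | ab
   1 |   3 | abab
   2 |   0 | abbabab
   3 |   6 | b
   4 |   4 | bab
   5 |   2 | babab
   6 |   1 | bbabab

SA = [5, 3, 0, 6, 4, 2, 1]
rank  pair      lcp
   1  s[5:],s[3:]  2  'ab'
   2  s[3:],s[0:]  2  'ab'
   3  s[0:],s[6:]  0  ''
   4  s[6:],s[4:]  1  'b'
   5  s[4:],s[2:]  3  'bab'
   6  s[2:],s[1:]  1  'b'

n(n+1)/2 = 7·8/2 = 28
Σ LCP = 0 + 2 + 2 + 0 + 1 + 3 + 1 = 9
distinct = 28 − 9 = 19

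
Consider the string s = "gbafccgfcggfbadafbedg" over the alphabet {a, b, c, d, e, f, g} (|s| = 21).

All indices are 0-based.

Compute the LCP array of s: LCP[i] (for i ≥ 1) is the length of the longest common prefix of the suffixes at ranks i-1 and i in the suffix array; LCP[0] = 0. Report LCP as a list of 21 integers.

[0, 1, 2, 0, 2, 1, 0, 1, 2, 0, 1, 0, 0, 2, 1, 2, 0, 1, 1, 2, 1]

sorted suffixes:
  #0 SA[0]=13  'adafbedg'
  #1 SA[1]=15  'afbedg'
  #2 SA[2]=2  'afccgfcggfbadafbedg'
  #3 SA[3]=12  'badafbedg'
  #4 SA[4]=1  'bafccgfcggfbadafbedg'
  #5 SA[5]=17  'bedg'
  #6 SA[6]=4  'ccgfcggfbadafbedg'
  #7 SA[7]=5  'cgfcggfbadafbedg'
  #8 SA[8]=8  'cggfbadafbedg'
  #9 SA[9]=14  'dafbedg'
  #10 SA[10]=19  'dg'
  #11 SA[11]=18  'edg'
  #12 SA[12]=11  'fbadafbedg'
  #13 SA[13]=16  'fbedg'
  #14 SA[14]=3  'fccgfcggfbadafbedg'
  #15 SA[15]=7  'fcggfbadafbedg'
  #16 SA[16]=20  'g'
  #17 SA[17]=0  'gbafccgfcggfbadafbedg'
  #18 SA[18]=10  'gfbadafbedg'
  #19 SA[19]=6  'gfcggfbadafbedg'
  #20 SA[20]=9  'ggfbadafbedg'

SA = [13, 15, 2, 12, 1, 17, 4, 5, 8, 14, 19, 18, 11, 16, 3, 7, 20, 0, 10, 6, 9]
i: (SA[i-1],SA[i]) lcp shared
  1: (13,15) 1 'a'
  2: (15,2) 2 'af'
  3: (2,12) 0 ''
  4: (12,1) 2 'ba'
  5: (1,17) 1 'b'
  6: (17,4) 0 ''
  7: (4,5) 1 'c'
  8: (5,8) 2 'cg'
  9: (8,14) 0 ''
  10: (14,19) 1 'd'
  11: (19,18) 0 ''
  12: (18,11) 0 ''
  13: (11,16) 2 'fb'
  14: (16,3) 1 'f'
  15: (3,7) 2 'fc'
  16: (7,20) 0 ''
  17: (20,0) 1 'g'
  18: (0,10) 1 'g'
  19: (10,6) 2 'gf'
  20: (6,9) 1 'g'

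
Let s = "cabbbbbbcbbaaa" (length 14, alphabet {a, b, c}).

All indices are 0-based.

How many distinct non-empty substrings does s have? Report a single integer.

82

rank→(start, suffix):
  0 → (13, 'a')
  1 → (12, 'aa')
  2 → (11, 'aaa')
  3 → (1, 'abbbbbbcbbaaa')
  4 → (10, 'baaa')
  5 → (9, 'bbaaa')
  6 → (2, 'bbbbbbcbbaaa')
  7 → (3, 'bbbbbcbbaaa')
  8 → (4, 'bbbbcbbaaa')
  9 → (5, 'bbbcbbaaa')
  10 → (6, 'bbcbbaaa')
  11 → (7, 'bcbbaaa')
  12 → (0, 'cabbbbbbcbbaaa')
  13 → (8, 'cbbaaa')

SA = [13, 12, 11, 1, 10, 9, 2, 3, 4, 5, 6, 7, 0, 8]
rank  pair      lcp
   1  s[13:],s[12:]  1  'a'
   2  s[12:],s[11:]  2  'aa'
   3  s[11:],s[1:]  1  'a'
   4  s[1:],s[10:]  0  ''
   5  s[10:],s[9:]  1  'b'
   6  s[9:],s[2:]  2  'bb'
   7  s[2:],s[3:]  5  'bbbbb'
   8  s[3:],s[4:]  4  'bbbb'
   9  s[4:],s[5:]  3  'bbb'
  10  s[5:],s[6:]  2  'bb'
  11  s[6:],s[7:]  1  'b'
  12  s[7:],s[0:]  0  ''
  13  s[0:],s[8:]  1  'c'

n(n+1)/2 = 14·15/2 = 105
Σ LCP = 0 + 1 + 2 + 1 + 0 + 1 + 2 + 5 + 4 + 3 + 2 + 1 + 0 + 1 = 23
distinct = 105 − 23 = 82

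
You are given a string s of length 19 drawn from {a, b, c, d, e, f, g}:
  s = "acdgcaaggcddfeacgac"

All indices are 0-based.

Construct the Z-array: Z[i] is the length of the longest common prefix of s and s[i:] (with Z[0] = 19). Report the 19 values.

Z[0]=19
i=1: i≥r, start 0; Z[1]=0
i=2: i≥r, start 0; Z[2]=0
i=3: i≥r, start 0; Z[3]=0
i=4: i≥r, start 0; Z[4]=0
i=5: i≥r, start 0; Z[5]=1 extend→box=[5,6)
i=6: i≥r, start 0; Z[6]=1 extend→box=[6,7)
i=7: i≥r, start 0; Z[7]=0
i=8: i≥r, start 0; Z[8]=0
i=9: i≥r, start 0; Z[9]=0
i=10: i≥r, start 0; Z[10]=0
i=11: i≥r, start 0; Z[11]=0
i=12: i≥r, start 0; Z[12]=0
i=13: i≥r, start 0; Z[13]=0
i=14: i≥r, start 0; Z[14]=2 extend→box=[14,16)
i=15: min(r-i=1, Z[1]=0)=0; Z[15]=0
i=16: i≥r, start 0; Z[16]=0
i=17: i≥r, start 0; Z[17]=2 extend→box=[17,19)
i=18: min(r-i=1, Z[1]=0)=0; Z[18]=0

[19, 0, 0, 0, 0, 1, 1, 0, 0, 0, 0, 0, 0, 0, 2, 0, 0, 2, 0]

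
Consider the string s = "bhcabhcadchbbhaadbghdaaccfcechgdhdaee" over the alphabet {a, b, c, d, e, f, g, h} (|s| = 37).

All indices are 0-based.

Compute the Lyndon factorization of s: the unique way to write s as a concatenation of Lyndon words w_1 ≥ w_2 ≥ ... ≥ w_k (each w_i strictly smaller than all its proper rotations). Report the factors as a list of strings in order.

["bhc", "abhcadchbbh", "aadbghd", "aaccfcechgdhdaee"]

emit factor 1: 'bhc' (i=0, period=3)
emit factor 2: 'abhcadchbbh' (i=3, period=11)
emit factor 3: 'aadbghd' (i=14, period=7)
emit factor 4: 'aaccfcechgdhdaee' (i=21, period=16)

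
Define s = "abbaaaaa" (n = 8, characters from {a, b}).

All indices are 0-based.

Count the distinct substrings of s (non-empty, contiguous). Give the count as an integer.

sorted suffixes:
  #0 SA[0]=7  'a'
  #1 SA[1]=6  'aa'
  #2 SA[2]=5  'aaa'
  #3 SA[3]=4  'aaaa'
  #4 SA[4]=3  'aaaaa'
  #5 SA[5]=0  'abbaaaaa'
  #6 SA[6]=2  'baaaaa'
  #7 SA[7]=1  'bbaaaaa'

SA = [7, 6, 5, 4, 3, 0, 2, 1]
[i] adj suffixes → lcp
  [1] 7/6 → 1 ('a')
  [2] 6/5 → 2 ('aa')
  [3] 5/4 → 3 ('aaa')
  [4] 4/3 → 4 ('aaaa')
  [5] 3/0 → 1 ('a')
  [6] 0/2 → 0 ('')
  [7] 2/1 → 1 ('b')

n(n+1)/2 = 8·9/2 = 36
Σ LCP = 0 + 1 + 2 + 3 + 4 + 1 + 0 + 1 = 12
distinct = 36 − 12 = 24

24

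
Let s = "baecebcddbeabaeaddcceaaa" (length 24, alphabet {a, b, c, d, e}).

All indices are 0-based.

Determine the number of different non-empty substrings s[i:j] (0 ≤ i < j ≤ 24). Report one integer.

273

rank | idx | suffix
   0 |  23 | a
   1 |  22 | aa
   2 |  21 | aaa
   3 |  11 | abaeaddcceaaa
   4 |  15 | addcceaaa
   5 |  13 | aeaddcceaaa
   6 |   1 | aecebcddbeabaeaddcceaaa
   7 |  12 | baeaddcceaaa
   8 |   0 | baecebcddbeabaeaddcceaaa
   9 |   5 | bcddbeabaeaddcceaaa
  10 |   9 | beabaeaddcceaaa
  11 |  18 | cceaaa
  12 |   6 | cddbeabaeaddcceaaa
  13 |  19 | ceaaa
  14 |   3 | cebcddbeabaeaddcceaaa
  15 |   8 | dbeabaeaddcceaaa
  16 |  17 | dcceaaa
  17 |   7 | ddbeabaeaddcceaaa
  18 |  16 | ddcceaaa
  19 |  20 | eaaa
  20 |  10 | eabaeaddcceaaa
  21 |  14 | eaddcceaaa
  22 |   4 | ebcddbeabaeaddcceaaa
  23 |   2 | ecebcddbeabaeaddcceaaa

SA = [23, 22, 21, 11, 15, 13, 1, 12, 0, 5, 9, 18, 6, 19, 3, 8, 17, 7, 16, 20, 10, 14, 4, 2]
[i] adj suffixes → lcp
  [1] 23/22 → 1 ('a')
  [2] 22/21 → 2 ('aa')
  [3] 21/11 → 1 ('a')
  [4] 11/15 → 1 ('a')
  [5] 15/13 → 1 ('a')
  [6] 13/1 → 2 ('ae')
  [7] 1/12 → 0 ('')
  [8] 12/0 → 3 ('bae')
  [9] 0/5 → 1 ('b')
  [10] 5/9 → 1 ('b')
  [11] 9/18 → 0 ('')
  [12] 18/6 → 1 ('c')
  [13] 6/19 → 1 ('c')
  [14] 19/3 → 2 ('ce')
  [15] 3/8 → 0 ('')
  [16] 8/17 → 1 ('d')
  [17] 17/7 → 1 ('d')
  [18] 7/16 → 2 ('dd')
  [19] 16/20 → 0 ('')
  [20] 20/10 → 2 ('ea')
  [21] 10/14 → 2 ('ea')
  [22] 14/4 → 1 ('e')
  [23] 4/2 → 1 ('e')

n(n+1)/2 = 24·25/2 = 300
Σ LCP = 0 + 1 + 2 + 1 + 1 + 1 + 2 + 0 + 3 + 1 + 1 + 0 + 1 + 1 + 2 + 0 + 1 + 1 + 2 + 0 + 2 + 2 + 1 + 1 = 27
distinct = 300 − 27 = 273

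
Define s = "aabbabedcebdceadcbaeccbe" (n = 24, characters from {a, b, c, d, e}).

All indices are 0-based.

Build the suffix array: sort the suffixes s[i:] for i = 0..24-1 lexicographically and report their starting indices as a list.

[0, 1, 4, 14, 18, 3, 17, 2, 10, 22, 5, 16, 21, 20, 12, 8, 15, 11, 7, 23, 13, 9, 19, 6]

rank→(start, suffix):
  0 → (0, 'aabbabedcebdceadcbaeccbe')
  1 → (1, 'abbabedcebdceadcbaeccbe')
  2 → (4, 'abedcebdceadcbaeccbe')
  3 → (14, 'adcbaeccbe')
  4 → (18, 'aeccbe')
  5 → (3, 'babedcebdceadcbaeccbe')
  6 → (17, 'baeccbe')
  7 → (2, 'bbabedcebdceadcbaeccbe')
  8 → (10, 'bdceadcbaeccbe')
  9 → (22, 'be')
  10 → (5, 'bedcebdceadcbaeccbe')
  11 → (16, 'cbaeccbe')
  12 → (21, 'cbe')
  13 → (20, 'ccbe')
  14 → (12, 'ceadcbaeccbe')
  15 → (8, 'cebdceadcbaeccbe')
  16 → (15, 'dcbaeccbe')
  17 → (11, 'dceadcbaeccbe')
  18 → (7, 'dcebdceadcbaeccbe')
  19 → (23, 'e')
  20 → (13, 'eadcbaeccbe')
  21 → (9, 'ebdceadcbaeccbe')
  22 → (19, 'eccbe')
  23 → (6, 'edcebdceadcbaeccbe')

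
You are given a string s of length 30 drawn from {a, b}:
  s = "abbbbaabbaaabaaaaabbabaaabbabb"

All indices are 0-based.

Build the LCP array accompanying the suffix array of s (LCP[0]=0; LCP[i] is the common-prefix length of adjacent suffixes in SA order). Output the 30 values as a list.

[0, 4, 3, 4, 7, 2, 3, 5, 6, 1, 5, 2, 3, 4, 5, 3, 0, 1, 4, 5, 3, 2, 3, 1, 2, 4, 3, 4, 2, 3]

rank→(start, suffix):
  0 → (13, 'aaaaabbabaaabbabb')
  1 → (14, 'aaaabbabaaabbabb')
  2 → (9, 'aaabaaaaabbabaaabbabb')
  3 → (15, 'aaabbabaaabbabb')
  4 → (22, 'aaabbabb')
  5 → (10, 'aabaaaaabbabaaabbabb')
  6 → (5, 'aabbaaabaaaaabbabaaabbabb')
  7 → (16, 'aabbabaaabbabb')
  8 → (23, 'aabbabb')
  9 → (11, 'abaaaaabbabaaabbabb')
  10 → (20, 'abaaabbabb')
  11 → (27, 'abb')
  12 → (6, 'abbaaabaaaaabbabaaabbabb')
  13 → (17, 'abbabaaabbabb')
  14 → (24, 'abbabb')
  15 → (0, 'abbbbaabbaaabaaaaabbabaaabbabb')
  16 → (29, 'b')
  17 → (12, 'baaaaabbabaaabbabb')
  18 → (8, 'baaabaaaaabbabaaabbabb')
  19 → (21, 'baaabbabb')
  20 → (4, 'baabbaaabaaaaabbabaaabbabb')
  21 → (19, 'babaaabbabb')
  22 → (26, 'babb')
  23 → (28, 'bb')
  24 → (7, 'bbaaabaaaaabbabaaabbabb')
  25 → (3, 'bbaabbaaabaaaaabbabaaabbabb')
  26 → (18, 'bbabaaabbabb')
  27 → (25, 'bbabb')
  28 → (2, 'bbbaabbaaabaaaaabbabaaabbabb')
  29 → (1, 'bbbbaabbaaabaaaaabbabaaabbabb')

SA = [13, 14, 9, 15, 22, 10, 5, 16, 23, 11, 20, 27, 6, 17, 24, 0, 29, 12, 8, 21, 4, 19, 26, 28, 7, 3, 18, 25, 2, 1]
[i] adj suffixes → lcp
  [1] 13/14 → 4 ('aaaa')
  [2] 14/9 → 3 ('aaa')
  [3] 9/15 → 4 ('aaab')
  [4] 15/22 → 7 ('aaabbab')
  [5] 22/10 → 2 ('aa')
  [6] 10/5 → 3 ('aab')
  [7] 5/16 → 5 ('aabba')
  [8] 16/23 → 6 ('aabbab')
  [9] 23/11 → 1 ('a')
  [10] 11/20 → 5 ('abaaa')
  [11] 20/27 → 2 ('ab')
  [12] 27/6 → 3 ('abb')
  [13] 6/17 → 4 ('abba')
  [14] 17/24 → 5 ('abbab')
  [15] 24/0 → 3 ('abb')
  [16] 0/29 → 0 ('')
  [17] 29/12 → 1 ('b')
  [18] 12/8 → 4 ('baaa')
  [19] 8/21 → 5 ('baaab')
  [20] 21/4 → 3 ('baa')
  [21] 4/19 → 2 ('ba')
  [22] 19/26 → 3 ('bab')
  [23] 26/28 → 1 ('b')
  [24] 28/7 → 2 ('bb')
  [25] 7/3 → 4 ('bbaa')
  [26] 3/18 → 3 ('bba')
  [27] 18/25 → 4 ('bbab')
  [28] 25/2 → 2 ('bb')
  [29] 2/1 → 3 ('bbb')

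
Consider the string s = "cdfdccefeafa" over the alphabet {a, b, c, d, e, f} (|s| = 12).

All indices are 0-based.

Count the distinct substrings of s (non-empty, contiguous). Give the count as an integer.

71

rank→(start, suffix):
  0 → (11, 'a')
  1 → (9, 'afa')
  2 → (4, 'ccefeafa')
  3 → (0, 'cdfdccefeafa')
  4 → (5, 'cefeafa')
  5 → (3, 'dccefeafa')
  6 → (1, 'dfdccefeafa')
  7 → (8, 'eafa')
  8 → (6, 'efeafa')
  9 → (10, 'fa')
  10 → (2, 'fdccefeafa')
  11 → (7, 'feafa')

SA = [11, 9, 4, 0, 5, 3, 1, 8, 6, 10, 2, 7]
[i] adj suffixes → lcp
  [1] 11/9 → 1 ('a')
  [2] 9/4 → 0 ('')
  [3] 4/0 → 1 ('c')
  [4] 0/5 → 1 ('c')
  [5] 5/3 → 0 ('')
  [6] 3/1 → 1 ('d')
  [7] 1/8 → 0 ('')
  [8] 8/6 → 1 ('e')
  [9] 6/10 → 0 ('')
  [10] 10/2 → 1 ('f')
  [11] 2/7 → 1 ('f')

n(n+1)/2 = 12·13/2 = 78
Σ LCP = 0 + 1 + 0 + 1 + 1 + 0 + 1 + 0 + 1 + 0 + 1 + 1 = 7
distinct = 78 − 7 = 71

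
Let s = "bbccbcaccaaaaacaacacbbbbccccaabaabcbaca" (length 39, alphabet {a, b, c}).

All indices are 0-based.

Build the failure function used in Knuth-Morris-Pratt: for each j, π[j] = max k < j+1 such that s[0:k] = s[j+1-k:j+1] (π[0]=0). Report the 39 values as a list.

π[0] = 0
j=1 s[j]='b': π[1]=1 (border 'b')
j=2 s[j]='c': k: 1→0; π[2]=0 (border '')
j=3 s[j]='c': π[3]=0 (border '')
j=4 s[j]='b': π[4]=1 (border 'b')
j=5 s[j]='c': k: 1→0; π[5]=0 (border '')
j=6 s[j]='a': π[6]=0 (border '')
j=7 s[j]='c': π[7]=0 (border '')
j=8 s[j]='c': π[8]=0 (border '')
j=9 s[j]='a': π[9]=0 (border '')
j=10 s[j]='a': π[10]=0 (border '')
j=11 s[j]='a': π[11]=0 (border '')
j=12 s[j]='a': π[12]=0 (border '')
j=13 s[j]='a': π[13]=0 (border '')
j=14 s[j]='c': π[14]=0 (border '')
j=15 s[j]='a': π[15]=0 (border '')
j=16 s[j]='a': π[16]=0 (border '')
j=17 s[j]='c': π[17]=0 (border '')
j=18 s[j]='a': π[18]=0 (border '')
j=19 s[j]='c': π[19]=0 (border '')
j=20 s[j]='b': π[20]=1 (border 'b')
j=21 s[j]='b': π[21]=2 (border 'bb')
j=22 s[j]='b': k: 2→1; π[22]=2 (border 'bb')
j=23 s[j]='b': k: 2→1; π[23]=2 (border 'bb')
j=24 s[j]='c': π[24]=3 (border 'bbc')
j=25 s[j]='c': π[25]=4 (border 'bbcc')
j=26 s[j]='c': k: 4→0; π[26]=0 (border '')
j=27 s[j]='c': π[27]=0 (border '')
j=28 s[j]='a': π[28]=0 (border '')
j=29 s[j]='a': π[29]=0 (border '')
j=30 s[j]='b': π[30]=1 (border 'b')
j=31 s[j]='a': k: 1→0; π[31]=0 (border '')
j=32 s[j]='a': π[32]=0 (border '')
j=33 s[j]='b': π[33]=1 (border 'b')
j=34 s[j]='c': k: 1→0; π[34]=0 (border '')
j=35 s[j]='b': π[35]=1 (border 'b')
j=36 s[j]='a': k: 1→0; π[36]=0 (border '')
j=37 s[j]='c': π[37]=0 (border '')
j=38 s[j]='a': π[38]=0 (border '')

[0, 1, 0, 0, 1, 0, 0, 0, 0, 0, 0, 0, 0, 0, 0, 0, 0, 0, 0, 0, 1, 2, 2, 2, 3, 4, 0, 0, 0, 0, 1, 0, 0, 1, 0, 1, 0, 0, 0]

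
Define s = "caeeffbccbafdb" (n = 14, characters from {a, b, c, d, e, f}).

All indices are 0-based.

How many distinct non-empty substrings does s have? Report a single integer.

97

sorted suffixes:
  #0 SA[0]=1  'aeeffbccbafdb'
  #1 SA[1]=10  'afdb'
  #2 SA[2]=13  'b'
  #3 SA[3]=9  'bafdb'
  #4 SA[4]=6  'bccbafdb'
  #5 SA[5]=0  'caeeffbccbafdb'
  #6 SA[6]=8  'cbafdb'
  #7 SA[7]=7  'ccbafdb'
  #8 SA[8]=12  'db'
  #9 SA[9]=2  'eeffbccbafdb'
  #10 SA[10]=3  'effbccbafdb'
  #11 SA[11]=5  'fbccbafdb'
  #12 SA[12]=11  'fdb'
  #13 SA[13]=4  'ffbccbafdb'

SA = [1, 10, 13, 9, 6, 0, 8, 7, 12, 2, 3, 5, 11, 4]
i: (SA[i-1],SA[i]) lcp shared
  1: (1,10) 1 'a'
  2: (10,13) 0 ''
  3: (13,9) 1 'b'
  4: (9,6) 1 'b'
  5: (6,0) 0 ''
  6: (0,8) 1 'c'
  7: (8,7) 1 'c'
  8: (7,12) 0 ''
  9: (12,2) 0 ''
  10: (2,3) 1 'e'
  11: (3,5) 0 ''
  12: (5,11) 1 'f'
  13: (11,4) 1 'f'

n(n+1)/2 = 14·15/2 = 105
Σ LCP = 0 + 1 + 0 + 1 + 1 + 0 + 1 + 1 + 0 + 0 + 1 + 0 + 1 + 1 = 8
distinct = 105 − 8 = 97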